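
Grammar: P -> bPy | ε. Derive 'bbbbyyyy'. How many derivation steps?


Derivation: P => bPy => bbPyy => bbbPyyy => bbbbPyyyy => bbbbyyyy
Steps: 5


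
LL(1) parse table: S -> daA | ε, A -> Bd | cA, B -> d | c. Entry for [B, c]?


For [B, c]: 'c' ∈ FIRST(c)
Entry: B -> c


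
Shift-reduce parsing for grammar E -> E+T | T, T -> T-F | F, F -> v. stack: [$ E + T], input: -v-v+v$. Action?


'-' can extend T; shift to build T -> T-F
Action: shift


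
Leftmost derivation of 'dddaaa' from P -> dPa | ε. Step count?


Derivation: P => dPa => ddPaa => dddPaaa => dddaaa
Steps: 4


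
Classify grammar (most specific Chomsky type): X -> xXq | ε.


Single nonterminal LHS, but x^n q^n is not regular
Classification: Type 2 (Context-Free)


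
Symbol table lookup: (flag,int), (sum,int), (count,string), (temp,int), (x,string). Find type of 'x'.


Lookup 'x' → type string


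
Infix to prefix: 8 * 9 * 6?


left-to-right (same/higher precedence on left): tree is (* (* 8 9) 6)
Prefix: * * 8 9 6


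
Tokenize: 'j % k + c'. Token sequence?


Scan left to right, longest-match per lexeme
Tokens: ID(j), OP(%), ID(k), OP(+), ID(c)


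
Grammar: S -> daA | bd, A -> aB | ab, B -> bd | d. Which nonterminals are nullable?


A nonterminal is nullable iff some alternative derives ε (directly, or every symbol in it is nullable)
Nullable: {}


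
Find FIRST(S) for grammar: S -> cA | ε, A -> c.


Per alternative of S: FIRST(cA) = {c}; FIRST(ε) = {ε}
FIRST(S) = {c, ε}


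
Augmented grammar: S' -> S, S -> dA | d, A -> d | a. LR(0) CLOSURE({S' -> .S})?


Start: S' -> .S
For each item with dot before a nonterminal B, add B -> .γ for every B-production
Closure: [S' -> .S, S -> .dA, S -> .d]


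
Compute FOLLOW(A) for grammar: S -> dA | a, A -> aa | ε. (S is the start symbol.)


$ ∈ FOLLOW(S). For each A -> αBβ: add FIRST(β)\{ε} to FOLLOW(B); if β nullable, add FOLLOW(A).
FOLLOW(A) = {$}


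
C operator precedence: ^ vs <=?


'<=' is relational (level 7); '^' is bitwise XOR (level 4)
Higher level binds tighter
'<=' has higher precedence than '^'


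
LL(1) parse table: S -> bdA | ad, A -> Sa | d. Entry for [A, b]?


For [A, b]: 'b' ∈ FIRST(Sa)
Entry: A -> Sa


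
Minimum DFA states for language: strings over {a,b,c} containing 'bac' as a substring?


KMP-style automaton: 3 progress states + 1 absorbing accept = 4
Minimal DFA: 4 states


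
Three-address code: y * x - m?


Break into single-operator statements:
t1 = y * x
t2 = t1 - m


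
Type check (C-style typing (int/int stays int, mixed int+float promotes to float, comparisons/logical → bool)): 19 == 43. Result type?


Operand types: int == int
Rule: comparison yields bool
Result type: bool


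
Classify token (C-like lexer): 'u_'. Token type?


Pattern: letter/underscore followed by alphanumerics, not a keyword
Type: IDENTIFIER


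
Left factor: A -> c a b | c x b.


Common prefix: 'c'
Factored: A -> c A', A' -> a b | x b


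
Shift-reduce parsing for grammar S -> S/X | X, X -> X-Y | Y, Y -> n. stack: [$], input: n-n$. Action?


no handle on stack; shift 'n'
Action: shift


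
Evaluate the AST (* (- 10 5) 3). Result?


Evaluate inner: (- 10 5) = 5
Evaluate root: (* 5 3) = 15
Result: 15


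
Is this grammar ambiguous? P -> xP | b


right-linear, alternatives start with distinct terminals 'x' vs 'b': unique leftmost derivation
Unambiguous


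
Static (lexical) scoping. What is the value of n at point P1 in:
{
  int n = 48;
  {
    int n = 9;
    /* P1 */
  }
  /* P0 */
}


n declared in the same block as P1
n = 9


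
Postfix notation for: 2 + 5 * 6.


* has higher precedence, evaluate 5*6 first
Postfix: 2 5 6 * +


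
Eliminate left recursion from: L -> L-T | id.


Left-recursive alternatives: L-T; non-recursive: id
Introduce L': L -> idL', L' -> -TL' | ε


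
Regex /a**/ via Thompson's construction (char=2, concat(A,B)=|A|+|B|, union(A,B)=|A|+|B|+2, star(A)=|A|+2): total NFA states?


Syntax tree has 1 char leaf(s), 0 union(s), 2 star(s)
chars contribute 1×2 = 2; each union adds +2; each star adds +2
Total: 2 + 0 + 4 = 6 states


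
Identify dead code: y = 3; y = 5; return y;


first assignment to y is overwritten before any read
Dead: 'y = 3'


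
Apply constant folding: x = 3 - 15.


3 - 15 = -12 at compile time
Optimized: x = -12


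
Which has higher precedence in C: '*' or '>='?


'*' is multiplicative (level 10); '>=' is relational (level 7)
Higher level binds tighter
'*' has higher precedence than '>='


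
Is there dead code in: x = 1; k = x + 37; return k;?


x is read by k's definition; k is returned
No dead code


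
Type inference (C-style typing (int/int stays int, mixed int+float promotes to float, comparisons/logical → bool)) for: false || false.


Operand types: bool || bool
Rule: logical operators take bool operands and yield bool
Result type: bool


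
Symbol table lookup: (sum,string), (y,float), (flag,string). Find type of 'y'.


Lookup 'y' → type float


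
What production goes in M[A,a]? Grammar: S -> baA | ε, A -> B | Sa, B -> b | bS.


For [A, a]: 'a' ∈ FIRST(Sa)
Entry: A -> Sa


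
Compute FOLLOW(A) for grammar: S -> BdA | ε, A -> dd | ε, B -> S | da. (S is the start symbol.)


$ ∈ FOLLOW(S). For each A -> αBβ: add FIRST(β)\{ε} to FOLLOW(B); if β nullable, add FOLLOW(A).
FOLLOW(A) = {$, d}


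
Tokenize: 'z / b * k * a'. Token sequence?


Scan left to right, longest-match per lexeme
Tokens: ID(z), OP(/), ID(b), OP(*), ID(k), OP(*), ID(a)


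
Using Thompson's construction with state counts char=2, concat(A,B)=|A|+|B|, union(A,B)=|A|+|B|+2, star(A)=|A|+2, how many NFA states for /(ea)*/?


Syntax tree has 2 char leaf(s), 0 union(s), 1 star(s)
chars contribute 2×2 = 4; each union adds +2; each star adds +2
Total: 4 + 0 + 2 = 6 states


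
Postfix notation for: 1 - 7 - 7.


Left to right (same or higher precedence on left)
Postfix: 1 7 - 7 -


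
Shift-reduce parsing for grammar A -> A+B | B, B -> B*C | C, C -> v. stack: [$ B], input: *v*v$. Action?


shift '*' to continue B -> B*C
Action: shift


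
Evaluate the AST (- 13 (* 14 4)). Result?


Evaluate inner: (* 14 4) = 56
Evaluate root: (- 13 56) = -43
Result: -43


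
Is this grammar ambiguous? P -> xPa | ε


balanced x^n…a^n: each string has a unique parse
Unambiguous


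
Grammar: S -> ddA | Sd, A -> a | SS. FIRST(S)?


Per alternative of S: FIRST(ddA) = {d}; FIRST(Sd) = {d}
FIRST(S) = {d}


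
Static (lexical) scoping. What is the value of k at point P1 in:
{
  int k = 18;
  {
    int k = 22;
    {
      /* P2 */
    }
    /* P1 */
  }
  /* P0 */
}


k declared in the same block as P1
k = 22


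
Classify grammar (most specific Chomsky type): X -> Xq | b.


Left-linear: every RHS is a terminal or one nonterminal followed by a terminal
Classification: Type 3 (Regular)


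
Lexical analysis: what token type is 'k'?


Pattern: letter/underscore followed by alphanumerics, not a keyword
Type: IDENTIFIER


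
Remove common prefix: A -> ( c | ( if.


Common prefix: '('
Factored: A -> ( A', A' -> c | if


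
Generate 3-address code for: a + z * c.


Break into single-operator statements:
t1 = z * c
t2 = a + t1


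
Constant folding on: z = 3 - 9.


3 - 9 = -6 at compile time
Optimized: z = -6


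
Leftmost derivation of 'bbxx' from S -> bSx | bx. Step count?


Derivation: S => bSx => bbxx
Steps: 2


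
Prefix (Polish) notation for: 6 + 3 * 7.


'*' binds tighter: tree is (+ 6 (* 3 7))
Prefix: + 6 * 3 7


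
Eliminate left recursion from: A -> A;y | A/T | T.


Left-recursive alternatives: A;y, A/T; non-recursive: T
Introduce A': A -> TA', A' -> ;yA' | /TA' | ε


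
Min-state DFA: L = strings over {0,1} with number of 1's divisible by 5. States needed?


Track (count of 1) mod 5: states 0..4, accept at 0
Minimal DFA: 5 states


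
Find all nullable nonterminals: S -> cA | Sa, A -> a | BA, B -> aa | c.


A nonterminal is nullable iff some alternative derives ε (directly, or every symbol in it is nullable)
Nullable: {}


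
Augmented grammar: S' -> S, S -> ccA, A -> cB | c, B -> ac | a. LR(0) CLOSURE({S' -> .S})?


Start: S' -> .S
For each item with dot before a nonterminal B, add B -> .γ for every B-production
Closure: [S' -> .S, S -> .ccA]


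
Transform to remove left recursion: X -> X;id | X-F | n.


Left-recursive alternatives: X;id, X-F; non-recursive: n
Introduce X': X -> nX', X' -> ;idX' | -FX' | ε


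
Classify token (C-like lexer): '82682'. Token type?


Pattern: digits only
Type: INTEGER_LITERAL


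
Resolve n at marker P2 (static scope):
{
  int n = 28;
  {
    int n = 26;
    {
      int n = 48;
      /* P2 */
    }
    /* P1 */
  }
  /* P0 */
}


n declared in the same block as P2
n = 48


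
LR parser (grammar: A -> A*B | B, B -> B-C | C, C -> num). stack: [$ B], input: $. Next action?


lookahead ∉ {-} so B won't extend; reduce A -> B
Action: reduce (A -> B)


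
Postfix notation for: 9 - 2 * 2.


* has higher precedence, evaluate 2*2 first
Postfix: 9 2 2 * -


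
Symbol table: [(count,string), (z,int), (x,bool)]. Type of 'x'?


Lookup 'x' → type bool


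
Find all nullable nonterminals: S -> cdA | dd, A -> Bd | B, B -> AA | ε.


A nonterminal is nullable iff some alternative derives ε (directly, or every symbol in it is nullable)
Nullable: {A, B}


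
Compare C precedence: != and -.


'-' is additive (level 9); '!=' is equality (level 6)
Higher level binds tighter
'-' has higher precedence than '!='


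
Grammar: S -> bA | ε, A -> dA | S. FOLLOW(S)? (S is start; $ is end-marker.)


$ ∈ FOLLOW(S). For each A -> αBβ: add FIRST(β)\{ε} to FOLLOW(B); if β nullable, add FOLLOW(A).
FOLLOW(S) = {$}


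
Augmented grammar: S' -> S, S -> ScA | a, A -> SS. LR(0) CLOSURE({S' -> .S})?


Start: S' -> .S
For each item with dot before a nonterminal B, add B -> .γ for every B-production
Closure: [S' -> .S, S -> .ScA, S -> .a]


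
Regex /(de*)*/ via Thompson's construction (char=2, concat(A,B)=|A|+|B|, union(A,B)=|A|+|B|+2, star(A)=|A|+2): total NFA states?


Syntax tree has 2 char leaf(s), 0 union(s), 2 star(s)
chars contribute 2×2 = 4; each union adds +2; each star adds +2
Total: 4 + 0 + 4 = 8 states


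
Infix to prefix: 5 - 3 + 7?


left-to-right (same/higher precedence on left): tree is (+ (- 5 3) 7)
Prefix: + - 5 3 7


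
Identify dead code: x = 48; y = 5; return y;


x is assigned but never read
Dead: 'x = 48'


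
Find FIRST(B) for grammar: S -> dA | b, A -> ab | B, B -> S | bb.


Per alternative of B: FIRST(S) = {b, d}; FIRST(bb) = {b}
FIRST(B) = {b, d}


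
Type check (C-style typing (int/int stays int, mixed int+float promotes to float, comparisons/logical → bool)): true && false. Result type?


Operand types: bool && bool
Rule: logical operators take bool operands and yield bool
Result type: bool


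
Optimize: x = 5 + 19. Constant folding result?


5 + 19 = 24 at compile time
Optimized: x = 24


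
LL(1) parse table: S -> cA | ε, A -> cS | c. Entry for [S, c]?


For [S, c]: 'c' ∈ FIRST(cA)
Entry: S -> cA


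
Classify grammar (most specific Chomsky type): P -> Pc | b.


Left-linear: every RHS is a terminal or one nonterminal followed by a terminal
Classification: Type 3 (Regular)


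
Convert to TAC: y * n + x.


Break into single-operator statements:
t1 = y * n
t2 = t1 + x


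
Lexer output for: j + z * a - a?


Scan left to right, longest-match per lexeme
Tokens: ID(j), OP(+), ID(z), OP(*), ID(a), OP(-), ID(a)


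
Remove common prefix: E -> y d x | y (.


Common prefix: 'y'
Factored: E -> y E', E' -> d x | (


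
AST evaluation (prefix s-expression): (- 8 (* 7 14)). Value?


Evaluate inner: (* 7 14) = 98
Evaluate root: (- 8 98) = -90
Result: -90


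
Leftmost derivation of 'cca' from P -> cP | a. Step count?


Derivation: P => cP => ccP => cca
Steps: 3


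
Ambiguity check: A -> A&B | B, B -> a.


precedence layered via separate nonterminal B: deterministic
Unambiguous


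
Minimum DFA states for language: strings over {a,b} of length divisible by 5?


Track length mod 5: states 0..4, accept at 0
Minimal DFA: 5 states


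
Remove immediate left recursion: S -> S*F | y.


Left-recursive alternatives: S*F; non-recursive: y
Introduce S': S -> yS', S' -> *FS' | ε


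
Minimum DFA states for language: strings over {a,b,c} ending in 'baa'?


Track the longest suffix of input matching a prefix of 'baa': 4 classes (prefixes of length 0..3)
Minimal DFA: 4 states


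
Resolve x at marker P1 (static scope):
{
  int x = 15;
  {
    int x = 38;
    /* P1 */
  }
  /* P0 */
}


x declared in the same block as P1
x = 38


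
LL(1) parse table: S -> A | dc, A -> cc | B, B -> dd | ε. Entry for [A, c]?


For [A, c]: 'c' ∈ FIRST(cc)
Entry: A -> cc


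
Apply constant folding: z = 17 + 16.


17 + 16 = 33 at compile time
Optimized: z = 33


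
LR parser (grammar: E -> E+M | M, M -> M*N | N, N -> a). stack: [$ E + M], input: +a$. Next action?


handle 'E+M' on top; lookahead ∈ FOLLOW(E) = {+, $}
Action: reduce (E -> E+M)


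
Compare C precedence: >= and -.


'-' is additive (level 9); '>=' is relational (level 7)
Higher level binds tighter
'-' has higher precedence than '>='


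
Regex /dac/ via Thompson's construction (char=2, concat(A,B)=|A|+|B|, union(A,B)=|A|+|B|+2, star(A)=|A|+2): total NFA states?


Syntax tree has 3 char leaf(s), 0 union(s), 0 star(s)
chars contribute 3×2 = 6; each union adds +2; each star adds +2
Total: 6 + 0 + 0 = 6 states


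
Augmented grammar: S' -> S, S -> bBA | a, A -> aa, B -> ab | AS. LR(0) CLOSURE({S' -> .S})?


Start: S' -> .S
For each item with dot before a nonterminal B, add B -> .γ for every B-production
Closure: [S' -> .S, S -> .bBA, S -> .a]


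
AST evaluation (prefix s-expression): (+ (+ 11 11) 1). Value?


Evaluate inner: (+ 11 11) = 22
Evaluate root: (+ 22 1) = 23
Result: 23


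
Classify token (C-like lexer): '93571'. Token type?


Pattern: digits only
Type: INTEGER_LITERAL


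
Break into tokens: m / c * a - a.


Scan left to right, longest-match per lexeme
Tokens: ID(m), OP(/), ID(c), OP(*), ID(a), OP(-), ID(a)


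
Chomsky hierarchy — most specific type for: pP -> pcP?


LHS has context (more than one symbol) and |LHS| ≤ |RHS|
Classification: Type 1 (Context-Sensitive)


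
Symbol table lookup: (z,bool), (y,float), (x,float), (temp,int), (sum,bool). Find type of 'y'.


Lookup 'y' → type float


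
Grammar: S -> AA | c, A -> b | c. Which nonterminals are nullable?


A nonterminal is nullable iff some alternative derives ε (directly, or every symbol in it is nullable)
Nullable: {}


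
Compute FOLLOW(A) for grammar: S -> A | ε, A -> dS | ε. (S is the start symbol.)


$ ∈ FOLLOW(S). For each A -> αBβ: add FIRST(β)\{ε} to FOLLOW(B); if β nullable, add FOLLOW(A).
FOLLOW(A) = {$}


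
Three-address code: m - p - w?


Break into single-operator statements:
t1 = m - p
t2 = t1 - w


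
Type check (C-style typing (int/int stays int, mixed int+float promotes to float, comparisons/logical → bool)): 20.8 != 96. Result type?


Operand types: float != int
Rule: comparison yields bool
Result type: bool


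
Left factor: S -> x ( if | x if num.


Common prefix: 'x'
Factored: S -> x S', S' -> ( if | if num


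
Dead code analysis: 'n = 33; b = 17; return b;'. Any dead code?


n is assigned but never read
Dead: 'n = 33'


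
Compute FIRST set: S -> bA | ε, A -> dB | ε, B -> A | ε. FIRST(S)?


Per alternative of S: FIRST(bA) = {b}; FIRST(ε) = {ε}
FIRST(S) = {b, ε}


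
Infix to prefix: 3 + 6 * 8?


'*' binds tighter: tree is (+ 3 (* 6 8))
Prefix: + 3 * 6 8


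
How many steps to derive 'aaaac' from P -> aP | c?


Derivation: P => aP => aaP => aaaP => aaaaP => aaaac
Steps: 5


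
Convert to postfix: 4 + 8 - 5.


Left to right (same or higher precedence on left)
Postfix: 4 8 + 5 -


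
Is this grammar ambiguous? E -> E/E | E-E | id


'id/id-id' has two parse trees (no precedence encoded between / and -)
Ambiguous


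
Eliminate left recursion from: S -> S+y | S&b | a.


Left-recursive alternatives: S+y, S&b; non-recursive: a
Introduce S': S -> aS', S' -> +yS' | &bS' | ε


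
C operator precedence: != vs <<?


'<<' is shift (level 8); '!=' is equality (level 6)
Higher level binds tighter
'<<' has higher precedence than '!='


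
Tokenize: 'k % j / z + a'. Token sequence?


Scan left to right, longest-match per lexeme
Tokens: ID(k), OP(%), ID(j), OP(/), ID(z), OP(+), ID(a)


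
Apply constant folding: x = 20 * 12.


20 * 12 = 240 at compile time
Optimized: x = 240


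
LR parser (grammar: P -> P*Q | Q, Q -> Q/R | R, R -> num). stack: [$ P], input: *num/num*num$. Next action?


shift '*' to continue P -> P*Q
Action: shift


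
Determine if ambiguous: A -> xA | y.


right-linear, alternatives start with distinct terminals 'x' vs 'y': unique leftmost derivation
Unambiguous


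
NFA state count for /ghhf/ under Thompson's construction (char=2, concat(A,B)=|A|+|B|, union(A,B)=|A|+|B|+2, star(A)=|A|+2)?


Syntax tree has 4 char leaf(s), 0 union(s), 0 star(s)
chars contribute 4×2 = 8; each union adds +2; each star adds +2
Total: 8 + 0 + 0 = 8 states


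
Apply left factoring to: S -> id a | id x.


Common prefix: 'id'
Factored: S -> id S', S' -> a | x


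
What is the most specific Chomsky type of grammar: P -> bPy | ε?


Single nonterminal LHS, but b^n y^n is not regular
Classification: Type 2 (Context-Free)


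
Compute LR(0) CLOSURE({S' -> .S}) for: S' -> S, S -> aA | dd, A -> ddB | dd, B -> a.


Start: S' -> .S
For each item with dot before a nonterminal B, add B -> .γ for every B-production
Closure: [S' -> .S, S -> .aA, S -> .dd]


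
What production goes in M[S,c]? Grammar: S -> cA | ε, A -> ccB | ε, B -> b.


For [S, c]: 'c' ∈ FIRST(cA)
Entry: S -> cA


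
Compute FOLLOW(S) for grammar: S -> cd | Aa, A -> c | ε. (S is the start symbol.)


$ ∈ FOLLOW(S). For each A -> αBβ: add FIRST(β)\{ε} to FOLLOW(B); if β nullable, add FOLLOW(A).
FOLLOW(S) = {$}


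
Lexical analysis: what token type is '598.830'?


Pattern: digits with a decimal point
Type: FLOAT_LITERAL


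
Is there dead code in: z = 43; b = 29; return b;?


z is assigned but never read
Dead: 'z = 43'


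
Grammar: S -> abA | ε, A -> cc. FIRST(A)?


Per alternative of A: FIRST(cc) = {c}
FIRST(A) = {c}


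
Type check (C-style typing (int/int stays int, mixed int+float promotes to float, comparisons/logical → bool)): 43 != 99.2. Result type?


Operand types: int != float
Rule: comparison yields bool
Result type: bool


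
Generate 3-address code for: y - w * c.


Break into single-operator statements:
t1 = w * c
t2 = y - t1


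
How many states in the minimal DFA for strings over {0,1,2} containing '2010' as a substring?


KMP-style automaton: 4 progress states + 1 absorbing accept = 5
Minimal DFA: 5 states


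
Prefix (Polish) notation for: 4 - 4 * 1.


'*' binds tighter: tree is (- 4 (* 4 1))
Prefix: - 4 * 4 1


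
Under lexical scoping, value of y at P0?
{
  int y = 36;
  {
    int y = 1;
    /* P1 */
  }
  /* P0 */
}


y declared in the same block as P0
y = 36


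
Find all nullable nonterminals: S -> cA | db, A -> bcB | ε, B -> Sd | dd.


A nonterminal is nullable iff some alternative derives ε (directly, or every symbol in it is nullable)
Nullable: {A}


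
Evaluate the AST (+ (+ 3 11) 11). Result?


Evaluate inner: (+ 3 11) = 14
Evaluate root: (+ 14 11) = 25
Result: 25


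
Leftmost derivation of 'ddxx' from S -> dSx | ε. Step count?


Derivation: S => dSx => ddSxx => ddxx
Steps: 3


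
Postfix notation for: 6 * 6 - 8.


Left to right (same or higher precedence on left)
Postfix: 6 6 * 8 -


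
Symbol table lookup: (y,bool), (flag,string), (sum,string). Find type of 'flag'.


Lookup 'flag' → type string


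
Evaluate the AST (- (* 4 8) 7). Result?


Evaluate inner: (* 4 8) = 32
Evaluate root: (- 32 7) = 25
Result: 25


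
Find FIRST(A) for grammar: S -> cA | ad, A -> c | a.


Per alternative of A: FIRST(c) = {c}; FIRST(a) = {a}
FIRST(A) = {a, c}


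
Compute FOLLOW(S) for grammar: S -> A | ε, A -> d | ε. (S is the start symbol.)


$ ∈ FOLLOW(S). For each A -> αBβ: add FIRST(β)\{ε} to FOLLOW(B); if β nullable, add FOLLOW(A).
FOLLOW(S) = {$}


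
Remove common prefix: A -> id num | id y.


Common prefix: 'id'
Factored: A -> id A', A' -> num | y


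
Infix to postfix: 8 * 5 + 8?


Left to right (same or higher precedence on left)
Postfix: 8 5 * 8 +


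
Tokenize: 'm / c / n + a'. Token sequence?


Scan left to right, longest-match per lexeme
Tokens: ID(m), OP(/), ID(c), OP(/), ID(n), OP(+), ID(a)


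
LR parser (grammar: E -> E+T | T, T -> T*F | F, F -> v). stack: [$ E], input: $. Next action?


start symbol E on stack, input exhausted
Action: accept


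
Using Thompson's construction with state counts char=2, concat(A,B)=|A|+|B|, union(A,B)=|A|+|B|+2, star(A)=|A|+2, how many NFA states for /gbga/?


Syntax tree has 4 char leaf(s), 0 union(s), 0 star(s)
chars contribute 4×2 = 8; each union adds +2; each star adds +2
Total: 8 + 0 + 0 = 8 states


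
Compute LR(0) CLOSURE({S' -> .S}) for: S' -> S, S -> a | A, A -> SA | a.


Start: S' -> .S
For each item with dot before a nonterminal B, add B -> .γ for every B-production
Closure: [S' -> .S, S -> .a, S -> .A, A -> .SA, A -> .a]


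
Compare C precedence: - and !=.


'-' is additive (level 9); '!=' is equality (level 6)
Higher level binds tighter
'-' has higher precedence than '!='


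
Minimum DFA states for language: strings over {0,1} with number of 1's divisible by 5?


Track (count of 1) mod 5: states 0..4, accept at 0
Minimal DFA: 5 states


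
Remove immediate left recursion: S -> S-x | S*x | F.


Left-recursive alternatives: S-x, S*x; non-recursive: F
Introduce S': S -> FS', S' -> -xS' | *xS' | ε


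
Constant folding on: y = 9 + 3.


9 + 3 = 12 at compile time
Optimized: y = 12


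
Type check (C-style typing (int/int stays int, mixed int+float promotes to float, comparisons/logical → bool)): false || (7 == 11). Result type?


Operand types: bool || bool
Rule: logical operators take bool operands and yield bool
Result type: bool


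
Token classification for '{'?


Pattern: delimiter/punctuation
Type: PUNCTUATION


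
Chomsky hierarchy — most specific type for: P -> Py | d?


Left-linear: every RHS is a terminal or one nonterminal followed by a terminal
Classification: Type 3 (Regular)


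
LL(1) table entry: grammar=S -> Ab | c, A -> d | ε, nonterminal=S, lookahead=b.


For [S, b]: 'b' ∈ FIRST(Ab)
Entry: S -> Ab


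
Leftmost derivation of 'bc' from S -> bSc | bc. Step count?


Derivation: S => bc
Steps: 1


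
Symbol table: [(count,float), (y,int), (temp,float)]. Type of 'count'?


Lookup 'count' → type float


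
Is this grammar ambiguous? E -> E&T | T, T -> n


precedence layered via separate nonterminal T: deterministic
Unambiguous


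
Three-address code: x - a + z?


Break into single-operator statements:
t1 = x - a
t2 = t1 + z


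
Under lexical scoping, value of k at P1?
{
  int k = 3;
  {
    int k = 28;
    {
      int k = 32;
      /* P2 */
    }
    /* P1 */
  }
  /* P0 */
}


k declared in the same block as P1
k = 28


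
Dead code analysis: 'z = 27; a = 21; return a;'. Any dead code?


z is assigned but never read
Dead: 'z = 27'


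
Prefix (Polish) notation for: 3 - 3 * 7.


'*' binds tighter: tree is (- 3 (* 3 7))
Prefix: - 3 * 3 7


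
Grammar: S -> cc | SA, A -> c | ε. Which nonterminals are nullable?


A nonterminal is nullable iff some alternative derives ε (directly, or every symbol in it is nullable)
Nullable: {A}


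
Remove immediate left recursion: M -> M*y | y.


Left-recursive alternatives: M*y; non-recursive: y
Introduce M': M -> yM', M' -> *yM' | ε


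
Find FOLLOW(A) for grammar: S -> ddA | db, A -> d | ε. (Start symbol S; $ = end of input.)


$ ∈ FOLLOW(S). For each A -> αBβ: add FIRST(β)\{ε} to FOLLOW(B); if β nullable, add FOLLOW(A).
FOLLOW(A) = {$}


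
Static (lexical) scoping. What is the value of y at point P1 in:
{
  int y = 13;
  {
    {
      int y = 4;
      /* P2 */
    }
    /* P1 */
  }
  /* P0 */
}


P1's block does not declare y; resolves to the enclosing declaration at depth 0
y = 13


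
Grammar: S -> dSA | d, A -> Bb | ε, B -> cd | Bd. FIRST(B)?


Per alternative of B: FIRST(cd) = {c}; FIRST(Bd) = {c}
FIRST(B) = {c}


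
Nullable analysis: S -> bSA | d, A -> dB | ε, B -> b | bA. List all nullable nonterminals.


A nonterminal is nullable iff some alternative derives ε (directly, or every symbol in it is nullable)
Nullable: {A}


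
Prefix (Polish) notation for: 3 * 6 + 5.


left-to-right (same/higher precedence on left): tree is (+ (* 3 6) 5)
Prefix: + * 3 6 5


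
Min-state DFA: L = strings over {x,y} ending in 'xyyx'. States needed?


Track the longest suffix of input matching a prefix of 'xyyx': 5 classes (prefixes of length 0..4)
Minimal DFA: 5 states


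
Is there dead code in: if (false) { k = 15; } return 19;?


condition is constant false, so the whole block is unreachable
Dead: 'if (false) { k = 15; }'


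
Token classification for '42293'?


Pattern: digits only
Type: INTEGER_LITERAL


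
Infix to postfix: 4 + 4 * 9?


* has higher precedence, evaluate 4*9 first
Postfix: 4 4 9 * +


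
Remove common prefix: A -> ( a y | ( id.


Common prefix: '('
Factored: A -> ( A', A' -> a y | id


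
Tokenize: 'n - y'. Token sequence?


Scan left to right, longest-match per lexeme
Tokens: ID(n), OP(-), ID(y)


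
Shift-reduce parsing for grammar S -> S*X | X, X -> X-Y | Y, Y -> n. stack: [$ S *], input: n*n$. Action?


no handle ('S*' is not any RHS); shift 'n'
Action: shift


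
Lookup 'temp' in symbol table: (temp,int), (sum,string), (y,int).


Lookup 'temp' → type int


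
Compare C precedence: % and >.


'%' is multiplicative (level 10); '>' is relational (level 7)
Higher level binds tighter
'%' has higher precedence than '>'


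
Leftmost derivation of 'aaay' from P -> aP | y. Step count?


Derivation: P => aP => aaP => aaaP => aaay
Steps: 4


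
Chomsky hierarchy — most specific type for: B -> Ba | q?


Left-linear: every RHS is a terminal or one nonterminal followed by a terminal
Classification: Type 3 (Regular)


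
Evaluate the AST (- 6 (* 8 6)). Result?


Evaluate inner: (* 8 6) = 48
Evaluate root: (- 6 48) = -42
Result: -42


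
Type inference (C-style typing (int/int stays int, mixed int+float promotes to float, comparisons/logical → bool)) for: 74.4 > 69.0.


Operand types: float > float
Rule: comparison yields bool
Result type: bool


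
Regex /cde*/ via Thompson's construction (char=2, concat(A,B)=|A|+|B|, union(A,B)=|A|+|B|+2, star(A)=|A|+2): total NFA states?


Syntax tree has 3 char leaf(s), 0 union(s), 1 star(s)
chars contribute 3×2 = 6; each union adds +2; each star adds +2
Total: 6 + 0 + 2 = 8 states


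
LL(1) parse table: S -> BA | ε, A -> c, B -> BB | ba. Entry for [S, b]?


For [S, b]: 'b' ∈ FIRST(BA)
Entry: S -> BA


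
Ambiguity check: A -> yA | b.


right-linear, alternatives start with distinct terminals 'y' vs 'b': unique leftmost derivation
Unambiguous


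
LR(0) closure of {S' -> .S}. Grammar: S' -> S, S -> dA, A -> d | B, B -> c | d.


Start: S' -> .S
For each item with dot before a nonterminal B, add B -> .γ for every B-production
Closure: [S' -> .S, S -> .dA]


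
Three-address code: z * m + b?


Break into single-operator statements:
t1 = z * m
t2 = t1 + b


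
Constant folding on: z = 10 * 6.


10 * 6 = 60 at compile time
Optimized: z = 60


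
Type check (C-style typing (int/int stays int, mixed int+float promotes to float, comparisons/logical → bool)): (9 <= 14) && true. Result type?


Operand types: bool && bool
Rule: logical operators take bool operands and yield bool
Result type: bool


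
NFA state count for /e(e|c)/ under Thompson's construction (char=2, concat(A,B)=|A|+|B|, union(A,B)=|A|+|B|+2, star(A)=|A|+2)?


Syntax tree has 3 char leaf(s), 1 union(s), 0 star(s)
chars contribute 3×2 = 6; each union adds +2; each star adds +2
Total: 6 + 2 + 0 = 8 states


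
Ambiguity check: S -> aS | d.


right-linear, alternatives start with distinct terminals 'a' vs 'd': unique leftmost derivation
Unambiguous


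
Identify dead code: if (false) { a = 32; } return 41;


condition is constant false, so the whole block is unreachable
Dead: 'if (false) { a = 32; }'


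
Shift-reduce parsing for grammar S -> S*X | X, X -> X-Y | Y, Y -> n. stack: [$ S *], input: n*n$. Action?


no handle ('S*' is not any RHS); shift 'n'
Action: shift


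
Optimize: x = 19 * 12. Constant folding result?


19 * 12 = 228 at compile time
Optimized: x = 228


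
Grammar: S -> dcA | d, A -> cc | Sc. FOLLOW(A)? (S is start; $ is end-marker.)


$ ∈ FOLLOW(S). For each A -> αBβ: add FIRST(β)\{ε} to FOLLOW(B); if β nullable, add FOLLOW(A).
FOLLOW(A) = {$, c}


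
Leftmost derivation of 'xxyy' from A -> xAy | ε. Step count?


Derivation: A => xAy => xxAyy => xxyy
Steps: 3


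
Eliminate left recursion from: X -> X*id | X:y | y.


Left-recursive alternatives: X*id, X:y; non-recursive: y
Introduce X': X -> yX', X' -> *idX' | :yX' | ε


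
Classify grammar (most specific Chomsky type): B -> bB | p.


Right-linear: every RHS is a terminal or a terminal followed by one nonterminal
Classification: Type 3 (Regular)


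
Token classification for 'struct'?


Pattern: reserved word
Type: KEYWORD


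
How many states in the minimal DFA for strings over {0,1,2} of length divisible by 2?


Track length mod 2: states 0..1, accept at 0
Minimal DFA: 2 states


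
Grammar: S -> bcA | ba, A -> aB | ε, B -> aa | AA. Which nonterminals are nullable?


A nonterminal is nullable iff some alternative derives ε (directly, or every symbol in it is nullable)
Nullable: {A, B}


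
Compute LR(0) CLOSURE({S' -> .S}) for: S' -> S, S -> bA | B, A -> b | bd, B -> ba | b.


Start: S' -> .S
For each item with dot before a nonterminal B, add B -> .γ for every B-production
Closure: [S' -> .S, S -> .bA, S -> .B, B -> .ba, B -> .b]


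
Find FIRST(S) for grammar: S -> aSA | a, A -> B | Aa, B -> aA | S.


Per alternative of S: FIRST(aSA) = {a}; FIRST(a) = {a}
FIRST(S) = {a}


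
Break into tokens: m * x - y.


Scan left to right, longest-match per lexeme
Tokens: ID(m), OP(*), ID(x), OP(-), ID(y)


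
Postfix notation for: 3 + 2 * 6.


* has higher precedence, evaluate 2*6 first
Postfix: 3 2 6 * +


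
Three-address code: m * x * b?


Break into single-operator statements:
t1 = m * x
t2 = t1 * b


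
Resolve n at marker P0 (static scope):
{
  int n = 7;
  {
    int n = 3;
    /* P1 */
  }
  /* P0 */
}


n declared in the same block as P0
n = 7


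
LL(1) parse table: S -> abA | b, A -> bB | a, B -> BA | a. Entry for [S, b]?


For [S, b]: 'b' ∈ FIRST(b)
Entry: S -> b


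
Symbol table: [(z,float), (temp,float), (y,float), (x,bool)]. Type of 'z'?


Lookup 'z' → type float


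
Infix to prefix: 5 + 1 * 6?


'*' binds tighter: tree is (+ 5 (* 1 6))
Prefix: + 5 * 1 6


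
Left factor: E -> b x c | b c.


Common prefix: 'b'
Factored: E -> b E', E' -> x c | c


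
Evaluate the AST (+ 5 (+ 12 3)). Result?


Evaluate inner: (+ 12 3) = 15
Evaluate root: (+ 5 15) = 20
Result: 20


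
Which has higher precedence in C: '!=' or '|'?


'!=' is equality (level 6); '|' is bitwise OR (level 3)
Higher level binds tighter
'!=' has higher precedence than '|'


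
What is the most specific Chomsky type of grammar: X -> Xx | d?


Left-linear: every RHS is a terminal or one nonterminal followed by a terminal
Classification: Type 3 (Regular)


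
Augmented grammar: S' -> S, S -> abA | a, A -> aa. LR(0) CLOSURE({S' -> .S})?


Start: S' -> .S
For each item with dot before a nonterminal B, add B -> .γ for every B-production
Closure: [S' -> .S, S -> .abA, S -> .a]


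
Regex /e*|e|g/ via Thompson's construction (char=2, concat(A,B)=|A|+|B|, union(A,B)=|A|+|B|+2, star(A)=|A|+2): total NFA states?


Syntax tree has 3 char leaf(s), 2 union(s), 1 star(s)
chars contribute 3×2 = 6; each union adds +2; each star adds +2
Total: 6 + 4 + 2 = 12 states


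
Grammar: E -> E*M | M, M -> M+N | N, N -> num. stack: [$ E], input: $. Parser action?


start symbol E on stack, input exhausted
Action: accept


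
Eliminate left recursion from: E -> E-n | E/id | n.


Left-recursive alternatives: E-n, E/id; non-recursive: n
Introduce E': E -> nE', E' -> -nE' | /idE' | ε


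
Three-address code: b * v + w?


Break into single-operator statements:
t1 = b * v
t2 = t1 + w


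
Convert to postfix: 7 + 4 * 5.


* has higher precedence, evaluate 4*5 first
Postfix: 7 4 5 * +


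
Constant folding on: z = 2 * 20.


2 * 20 = 40 at compile time
Optimized: z = 40


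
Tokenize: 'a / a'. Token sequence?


Scan left to right, longest-match per lexeme
Tokens: ID(a), OP(/), ID(a)


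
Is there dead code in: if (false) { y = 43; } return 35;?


condition is constant false, so the whole block is unreachable
Dead: 'if (false) { y = 43; }'


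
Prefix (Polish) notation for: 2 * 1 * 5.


left-to-right (same/higher precedence on left): tree is (* (* 2 1) 5)
Prefix: * * 2 1 5


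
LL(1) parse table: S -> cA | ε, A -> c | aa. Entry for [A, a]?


For [A, a]: 'a' ∈ FIRST(aa)
Entry: A -> aa


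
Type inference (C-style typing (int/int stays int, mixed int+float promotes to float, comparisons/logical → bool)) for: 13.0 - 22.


Operand types: float - int
Rule: mixed int/float promotes to float; int/int stays int
Result type: float


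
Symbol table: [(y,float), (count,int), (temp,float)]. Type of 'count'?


Lookup 'count' → type int


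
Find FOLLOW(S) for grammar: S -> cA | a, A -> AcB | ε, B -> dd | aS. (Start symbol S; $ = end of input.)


$ ∈ FOLLOW(S). For each A -> αBβ: add FIRST(β)\{ε} to FOLLOW(B); if β nullable, add FOLLOW(A).
FOLLOW(S) = {$, c}


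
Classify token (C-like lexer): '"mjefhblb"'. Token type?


Pattern: double-quoted sequence
Type: STRING_LITERAL


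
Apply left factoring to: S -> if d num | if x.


Common prefix: 'if'
Factored: S -> if S', S' -> d num | x


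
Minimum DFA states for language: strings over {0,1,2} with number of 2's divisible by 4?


Track (count of 2) mod 4: states 0..3, accept at 0
Minimal DFA: 4 states


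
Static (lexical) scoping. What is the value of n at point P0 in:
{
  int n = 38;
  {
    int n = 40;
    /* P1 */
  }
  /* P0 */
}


n declared in the same block as P0
n = 38


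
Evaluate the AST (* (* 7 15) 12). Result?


Evaluate inner: (* 7 15) = 105
Evaluate root: (* 105 12) = 1260
Result: 1260


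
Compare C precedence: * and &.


'*' is multiplicative (level 10); '&' is bitwise AND (level 5)
Higher level binds tighter
'*' has higher precedence than '&'


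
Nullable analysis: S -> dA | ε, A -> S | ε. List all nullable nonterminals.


A nonterminal is nullable iff some alternative derives ε (directly, or every symbol in it is nullable)
Nullable: {A, S}


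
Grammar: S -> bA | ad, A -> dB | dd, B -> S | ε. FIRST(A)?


Per alternative of A: FIRST(dB) = {d}; FIRST(dd) = {d}
FIRST(A) = {d}


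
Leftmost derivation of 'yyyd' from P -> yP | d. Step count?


Derivation: P => yP => yyP => yyyP => yyyd
Steps: 4


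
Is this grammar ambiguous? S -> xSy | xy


balanced x^n…y^n: each string has a unique parse
Unambiguous


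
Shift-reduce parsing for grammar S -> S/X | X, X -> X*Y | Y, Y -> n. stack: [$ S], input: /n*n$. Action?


shift '/' to continue S -> S/X
Action: shift


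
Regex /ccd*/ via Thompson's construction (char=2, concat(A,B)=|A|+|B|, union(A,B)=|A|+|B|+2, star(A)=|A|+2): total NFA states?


Syntax tree has 3 char leaf(s), 0 union(s), 1 star(s)
chars contribute 3×2 = 6; each union adds +2; each star adds +2
Total: 6 + 0 + 2 = 8 states


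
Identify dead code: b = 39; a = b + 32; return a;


b is read by a's definition; a is returned
No dead code


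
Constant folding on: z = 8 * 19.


8 * 19 = 152 at compile time
Optimized: z = 152


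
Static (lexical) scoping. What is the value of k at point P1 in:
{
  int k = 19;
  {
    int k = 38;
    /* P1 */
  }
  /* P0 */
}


k declared in the same block as P1
k = 38


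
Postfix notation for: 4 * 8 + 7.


Left to right (same or higher precedence on left)
Postfix: 4 8 * 7 +


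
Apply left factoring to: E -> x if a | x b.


Common prefix: 'x'
Factored: E -> x E', E' -> if a | b


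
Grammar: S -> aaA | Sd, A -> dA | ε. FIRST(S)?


Per alternative of S: FIRST(aaA) = {a}; FIRST(Sd) = {a}
FIRST(S) = {a}


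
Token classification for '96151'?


Pattern: digits only
Type: INTEGER_LITERAL


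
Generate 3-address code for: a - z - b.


Break into single-operator statements:
t1 = a - z
t2 = t1 - b


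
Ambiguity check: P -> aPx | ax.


balanced a^n…x^n: each string has a unique parse
Unambiguous


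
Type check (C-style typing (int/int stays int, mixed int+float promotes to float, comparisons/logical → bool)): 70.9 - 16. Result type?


Operand types: float - int
Rule: mixed int/float promotes to float; int/int stays int
Result type: float


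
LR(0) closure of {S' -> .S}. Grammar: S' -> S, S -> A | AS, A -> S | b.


Start: S' -> .S
For each item with dot before a nonterminal B, add B -> .γ for every B-production
Closure: [S' -> .S, S -> .A, S -> .AS, A -> .S, A -> .b]


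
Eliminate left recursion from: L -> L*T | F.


Left-recursive alternatives: L*T; non-recursive: F
Introduce L': L -> FL', L' -> *TL' | ε


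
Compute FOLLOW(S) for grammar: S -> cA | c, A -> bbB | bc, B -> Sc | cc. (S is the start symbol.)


$ ∈ FOLLOW(S). For each A -> αBβ: add FIRST(β)\{ε} to FOLLOW(B); if β nullable, add FOLLOW(A).
FOLLOW(S) = {$, c}


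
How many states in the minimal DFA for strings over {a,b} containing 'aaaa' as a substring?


KMP-style automaton: 4 progress states + 1 absorbing accept = 5
Minimal DFA: 5 states


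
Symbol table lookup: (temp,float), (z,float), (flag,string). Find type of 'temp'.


Lookup 'temp' → type float


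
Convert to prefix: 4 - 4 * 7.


'*' binds tighter: tree is (- 4 (* 4 7))
Prefix: - 4 * 4 7


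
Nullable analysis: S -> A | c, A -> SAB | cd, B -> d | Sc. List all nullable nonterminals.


A nonterminal is nullable iff some alternative derives ε (directly, or every symbol in it is nullable)
Nullable: {}


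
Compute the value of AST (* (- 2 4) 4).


Evaluate inner: (- 2 4) = -2
Evaluate root: (* -2 4) = -8
Result: -8
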